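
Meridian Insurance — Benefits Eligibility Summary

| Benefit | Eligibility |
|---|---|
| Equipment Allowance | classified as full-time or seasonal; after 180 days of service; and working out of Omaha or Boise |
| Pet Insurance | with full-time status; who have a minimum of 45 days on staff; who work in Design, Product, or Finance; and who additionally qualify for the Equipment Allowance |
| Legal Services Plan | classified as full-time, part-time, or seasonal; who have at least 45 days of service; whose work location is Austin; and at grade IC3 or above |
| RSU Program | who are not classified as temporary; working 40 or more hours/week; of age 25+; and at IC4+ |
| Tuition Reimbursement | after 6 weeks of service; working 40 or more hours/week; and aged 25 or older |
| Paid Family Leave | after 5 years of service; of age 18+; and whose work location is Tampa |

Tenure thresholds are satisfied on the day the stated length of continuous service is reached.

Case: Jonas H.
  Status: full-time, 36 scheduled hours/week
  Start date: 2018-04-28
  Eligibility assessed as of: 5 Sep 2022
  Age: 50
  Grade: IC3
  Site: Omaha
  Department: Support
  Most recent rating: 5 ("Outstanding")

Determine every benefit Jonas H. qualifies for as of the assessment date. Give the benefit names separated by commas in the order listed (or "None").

Equipment Allowance

Service from 2018-04-28 to 5 Sep 2022: 1591 days.
Equipment Allowance — status full-time ✓; service 1591 days ≥ 180 days ✓; site Omaha ✓ → eligible.
Pet Insurance — status full-time ✓; service 1591 days ≥ 45 days ✓; dept Support ✗ → not eligible.
Legal Services Plan — status full-time ✓; service 1591 days ≥ 45 days ✓; site Omaha ✗ (not Austin) → not eligible.
RSU Program — status full-time ✓ (not excluded); 36 hrs/wk < 40 ✗ → not eligible.
Tuition Reimbursement — service 1591 days ≥ 6 weeks (≈42 days) ✓; 36 hrs/wk < 40 ✗ → not eligible.
Paid Family Leave — service 1591 days < 5 years (≈1825 days) ✗ → not eligible.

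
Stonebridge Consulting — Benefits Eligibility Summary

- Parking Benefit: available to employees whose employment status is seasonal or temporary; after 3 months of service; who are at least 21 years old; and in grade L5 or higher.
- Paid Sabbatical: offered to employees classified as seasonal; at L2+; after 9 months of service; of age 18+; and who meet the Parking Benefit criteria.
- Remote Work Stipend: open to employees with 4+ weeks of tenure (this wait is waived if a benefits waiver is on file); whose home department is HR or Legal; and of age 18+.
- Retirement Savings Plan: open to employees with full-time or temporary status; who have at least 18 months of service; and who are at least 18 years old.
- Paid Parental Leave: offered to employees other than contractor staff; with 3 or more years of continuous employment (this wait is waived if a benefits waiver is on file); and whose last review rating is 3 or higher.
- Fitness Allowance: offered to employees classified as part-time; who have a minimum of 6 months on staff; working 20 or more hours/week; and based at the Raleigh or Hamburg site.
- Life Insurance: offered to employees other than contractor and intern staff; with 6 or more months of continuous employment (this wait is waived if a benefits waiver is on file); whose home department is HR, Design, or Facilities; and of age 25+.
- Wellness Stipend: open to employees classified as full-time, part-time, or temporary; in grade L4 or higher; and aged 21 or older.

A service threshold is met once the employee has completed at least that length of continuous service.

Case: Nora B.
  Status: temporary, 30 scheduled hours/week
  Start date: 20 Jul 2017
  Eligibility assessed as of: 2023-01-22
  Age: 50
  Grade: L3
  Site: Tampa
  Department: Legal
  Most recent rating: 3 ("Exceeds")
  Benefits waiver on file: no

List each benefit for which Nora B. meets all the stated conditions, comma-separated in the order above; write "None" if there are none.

Service from 20 Jul 2017 to 2023-01-22: 2012 days.
Parking Benefit — status temporary ✓; service 2012 days ≥ 3 months (≈90 days) ✓; age 50 ≥ 21 ✓; grade L3 < L5 ✗ → not eligible.
Paid Sabbatical — status temporary ✗ (requires seasonal) → not eligible.
Remote Work Stipend — no waiver, service 2012 days ≥ 4 weeks (≈28 days) ✓; dept Legal ✓; age 50 ≥ 18 ✓ → eligible.
Retirement Savings Plan — status temporary ✓; service 2012 days ≥ 18 months (≈540 days) ✓; age 50 ≥ 18 ✓ → eligible.
Paid Parental Leave — status temporary ✓ (not excluded); no waiver, service 2012 days ≥ 3 years (≈1095 days) ✓; rating 3 ≥ 3 ✓ → eligible.
Fitness Allowance — status temporary ✗ (requires part-time) → not eligible.
Life Insurance — status temporary ✓ (not excluded); no waiver, service 2012 days ≥ 6 months (≈180 days) ✓; dept Legal ✗ → not eligible.
Wellness Stipend — status temporary ✓; grade L3 < L4 ✗ → not eligible.

Remote Work Stipend, Retirement Savings Plan, Paid Parental Leave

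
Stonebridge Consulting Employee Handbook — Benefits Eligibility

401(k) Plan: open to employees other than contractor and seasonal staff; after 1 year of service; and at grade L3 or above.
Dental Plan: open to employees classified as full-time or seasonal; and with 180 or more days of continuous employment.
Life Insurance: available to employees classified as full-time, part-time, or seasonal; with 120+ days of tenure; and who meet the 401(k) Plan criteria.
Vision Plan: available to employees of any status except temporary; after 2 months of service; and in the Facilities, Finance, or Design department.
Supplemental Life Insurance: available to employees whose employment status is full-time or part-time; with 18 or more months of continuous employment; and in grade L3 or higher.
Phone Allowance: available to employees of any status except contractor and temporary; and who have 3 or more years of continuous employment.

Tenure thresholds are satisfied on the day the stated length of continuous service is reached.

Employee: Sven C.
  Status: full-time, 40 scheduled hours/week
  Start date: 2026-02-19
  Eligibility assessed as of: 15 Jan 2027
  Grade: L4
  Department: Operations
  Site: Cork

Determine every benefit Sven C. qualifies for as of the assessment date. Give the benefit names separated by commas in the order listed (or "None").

Dental Plan

Service from 2026-02-19 to 15 Jan 2027: 330 days.
401(k) Plan — status full-time ✓ (not excluded); service 330 days < 1 year (≈365 days) ✗ → not eligible.
Dental Plan — status full-time ✓; service 330 days ≥ 180 days ✓ → eligible.
Life Insurance — status full-time ✓; service 330 days ≥ 120 days ✓; not eligible for 401(k) Plan ✗ → not eligible.
Vision Plan — status full-time ✓ (not excluded); service 330 days ≥ 2 months (≈60 days) ✓; dept Operations ✗ → not eligible.
Supplemental Life Insurance — status full-time ✓; service 330 days < 18 months (≈540 days) ✗ → not eligible.
Phone Allowance — status full-time ✓ (not excluded); service 330 days < 3 years (≈1095 days) ✗ → not eligible.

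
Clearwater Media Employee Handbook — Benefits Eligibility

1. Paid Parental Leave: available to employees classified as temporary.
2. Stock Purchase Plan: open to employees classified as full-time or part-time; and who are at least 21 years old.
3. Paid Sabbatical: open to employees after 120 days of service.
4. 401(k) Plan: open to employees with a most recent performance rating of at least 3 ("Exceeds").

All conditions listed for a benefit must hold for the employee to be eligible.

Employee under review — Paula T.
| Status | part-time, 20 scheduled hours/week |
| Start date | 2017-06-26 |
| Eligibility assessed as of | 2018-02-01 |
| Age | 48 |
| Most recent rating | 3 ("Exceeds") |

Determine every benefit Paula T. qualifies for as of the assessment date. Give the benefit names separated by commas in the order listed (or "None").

Stock Purchase Plan, Paid Sabbatical, 401(k) Plan

Service from 2017-06-26 to 2018-02-01: 220 days.
Paid Parental Leave — status part-time ✗ (requires temporary) → not eligible.
Stock Purchase Plan — status part-time ✓; age 48 ≥ 21 ✓ → eligible.
Paid Sabbatical — service 220 days ≥ 120 days ✓ → eligible.
401(k) Plan — rating 3 ≥ 3 ✓ → eligible.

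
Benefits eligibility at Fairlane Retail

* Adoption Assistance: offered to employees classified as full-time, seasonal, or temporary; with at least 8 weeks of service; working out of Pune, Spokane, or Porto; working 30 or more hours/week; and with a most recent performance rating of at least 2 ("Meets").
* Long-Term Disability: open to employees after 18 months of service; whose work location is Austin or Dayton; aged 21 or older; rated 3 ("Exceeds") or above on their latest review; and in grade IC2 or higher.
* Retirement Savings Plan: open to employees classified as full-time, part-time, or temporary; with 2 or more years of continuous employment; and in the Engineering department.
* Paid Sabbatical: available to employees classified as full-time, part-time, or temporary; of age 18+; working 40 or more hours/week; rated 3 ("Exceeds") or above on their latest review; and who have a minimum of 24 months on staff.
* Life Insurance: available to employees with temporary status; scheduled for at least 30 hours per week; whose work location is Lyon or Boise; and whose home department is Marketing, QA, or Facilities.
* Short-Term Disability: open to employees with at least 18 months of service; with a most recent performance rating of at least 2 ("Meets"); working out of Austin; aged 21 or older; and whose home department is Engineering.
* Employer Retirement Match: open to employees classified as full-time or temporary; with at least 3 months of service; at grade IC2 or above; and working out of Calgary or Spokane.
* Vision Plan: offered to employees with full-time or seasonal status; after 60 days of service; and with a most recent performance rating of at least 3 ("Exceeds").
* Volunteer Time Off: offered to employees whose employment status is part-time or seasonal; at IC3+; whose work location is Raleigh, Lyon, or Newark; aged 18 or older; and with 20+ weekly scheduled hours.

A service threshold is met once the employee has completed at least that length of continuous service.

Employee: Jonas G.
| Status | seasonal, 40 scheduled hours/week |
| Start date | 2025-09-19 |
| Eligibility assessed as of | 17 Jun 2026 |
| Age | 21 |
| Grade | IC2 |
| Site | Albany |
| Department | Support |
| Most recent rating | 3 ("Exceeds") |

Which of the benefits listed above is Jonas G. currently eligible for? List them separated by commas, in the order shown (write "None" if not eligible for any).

Service from 2025-09-19 to 17 Jun 2026: 271 days.
Adoption Assistance — status seasonal ✓; service 271 days ≥ 8 weeks (≈56 days) ✓; site Albany ✗ (not Pune, Spokane, or Porto) → not eligible.
Long-Term Disability — service 271 days < 18 months (≈540 days) ✗ → not eligible.
Retirement Savings Plan — status seasonal ✗ (requires full-time, part-time, or temporary) → not eligible.
Paid Sabbatical — status seasonal ✗ (requires full-time, part-time, or temporary) → not eligible.
Life Insurance — status seasonal ✗ (requires temporary) → not eligible.
Short-Term Disability — service 271 days < 18 months (≈540 days) ✗ → not eligible.
Employer Retirement Match — status seasonal ✗ (requires full-time or temporary) → not eligible.
Vision Plan — status seasonal ✓; service 271 days ≥ 60 days ✓; rating 3 ≥ 3 ✓ → eligible.
Volunteer Time Off — status seasonal ✓; grade IC2 < IC3 ✗ → not eligible.

Vision Plan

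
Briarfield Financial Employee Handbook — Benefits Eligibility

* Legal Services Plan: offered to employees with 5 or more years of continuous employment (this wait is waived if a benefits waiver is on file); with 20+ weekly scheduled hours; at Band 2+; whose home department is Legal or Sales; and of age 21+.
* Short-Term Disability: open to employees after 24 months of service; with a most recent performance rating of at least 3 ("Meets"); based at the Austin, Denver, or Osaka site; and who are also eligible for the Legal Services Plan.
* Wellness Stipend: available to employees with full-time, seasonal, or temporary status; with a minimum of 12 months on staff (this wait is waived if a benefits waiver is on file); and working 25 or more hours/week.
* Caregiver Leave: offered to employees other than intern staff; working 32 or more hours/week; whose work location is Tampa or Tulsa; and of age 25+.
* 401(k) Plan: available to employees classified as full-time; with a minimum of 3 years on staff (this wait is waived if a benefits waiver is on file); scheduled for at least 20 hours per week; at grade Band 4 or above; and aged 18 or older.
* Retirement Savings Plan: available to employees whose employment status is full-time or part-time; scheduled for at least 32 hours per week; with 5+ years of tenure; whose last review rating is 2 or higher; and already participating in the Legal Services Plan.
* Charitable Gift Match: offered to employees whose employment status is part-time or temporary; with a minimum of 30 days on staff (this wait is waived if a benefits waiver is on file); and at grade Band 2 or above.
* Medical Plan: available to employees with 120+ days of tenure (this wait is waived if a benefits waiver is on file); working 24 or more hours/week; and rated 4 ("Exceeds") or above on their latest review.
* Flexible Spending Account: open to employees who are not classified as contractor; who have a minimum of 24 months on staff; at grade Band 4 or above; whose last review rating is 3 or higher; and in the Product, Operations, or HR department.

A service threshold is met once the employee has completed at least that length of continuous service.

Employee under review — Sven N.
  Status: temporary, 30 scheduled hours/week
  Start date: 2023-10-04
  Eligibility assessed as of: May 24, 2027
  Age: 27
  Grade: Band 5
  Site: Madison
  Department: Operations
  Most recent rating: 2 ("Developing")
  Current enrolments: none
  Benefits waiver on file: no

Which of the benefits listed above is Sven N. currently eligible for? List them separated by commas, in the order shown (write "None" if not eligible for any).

Service from 2023-10-04 to May 24, 2027: 1328 days.
Legal Services Plan — no waiver, service 1328 days < 5 years (≈1825 days) ✗ → not eligible.
Short-Term Disability — service 1328 days ≥ 24 months (≈720 days) ✓; rating 2 < 3 ✗ → not eligible.
Wellness Stipend — status temporary ✓; no waiver, service 1328 days ≥ 12 months (≈360 days) ✓; 30 hrs/wk ≥ 25 ✓ → eligible.
Caregiver Leave — status temporary ✓ (not excluded); 30 hrs/wk < 32 ✗ → not eligible.
401(k) Plan — status temporary ✗ (requires full-time) → not eligible.
Retirement Savings Plan — status temporary ✗ (requires full-time or part-time) → not eligible.
Charitable Gift Match — status temporary ✓; no waiver, service 1328 days ≥ 30 days ✓; grade Band 5 ≥ Band 2 ✓ → eligible.
Medical Plan — no waiver, service 1328 days ≥ 120 days ✓; 30 hrs/wk ≥ 24 ✓; rating 2 < 4 ✗ → not eligible.
Flexible Spending Account — status temporary ✓ (not excluded); service 1328 days ≥ 24 months (≈720 days) ✓; grade Band 5 ≥ Band 4 ✓; rating 2 < 3 ✗ → not eligible.

Wellness Stipend, Charitable Gift Match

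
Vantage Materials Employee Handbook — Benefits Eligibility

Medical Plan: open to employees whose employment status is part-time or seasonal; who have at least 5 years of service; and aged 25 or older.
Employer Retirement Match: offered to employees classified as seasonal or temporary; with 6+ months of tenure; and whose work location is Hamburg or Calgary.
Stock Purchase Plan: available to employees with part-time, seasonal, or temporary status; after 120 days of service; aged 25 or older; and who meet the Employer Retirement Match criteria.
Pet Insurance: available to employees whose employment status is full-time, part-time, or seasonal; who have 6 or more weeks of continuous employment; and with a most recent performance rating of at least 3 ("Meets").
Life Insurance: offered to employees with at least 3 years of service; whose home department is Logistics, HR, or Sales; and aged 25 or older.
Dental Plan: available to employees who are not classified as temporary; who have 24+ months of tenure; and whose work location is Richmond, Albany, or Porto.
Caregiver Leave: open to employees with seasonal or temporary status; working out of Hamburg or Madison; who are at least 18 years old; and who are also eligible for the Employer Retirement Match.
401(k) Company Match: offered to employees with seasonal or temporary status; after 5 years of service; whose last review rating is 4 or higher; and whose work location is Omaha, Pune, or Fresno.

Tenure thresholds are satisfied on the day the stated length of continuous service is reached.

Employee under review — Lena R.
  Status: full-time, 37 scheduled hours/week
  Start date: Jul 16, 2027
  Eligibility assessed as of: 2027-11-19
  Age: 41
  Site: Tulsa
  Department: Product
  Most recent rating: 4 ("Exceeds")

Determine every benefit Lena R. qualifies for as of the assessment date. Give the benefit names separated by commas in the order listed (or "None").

Service from Jul 16, 2027 to 2027-11-19: 126 days.
Medical Plan — status full-time ✗ (requires part-time or seasonal) → not eligible.
Employer Retirement Match — status full-time ✗ (requires seasonal or temporary) → not eligible.
Stock Purchase Plan — status full-time ✗ (requires part-time, seasonal, or temporary) → not eligible.
Pet Insurance — status full-time ✓; service 126 days ≥ 6 weeks (≈42 days) ✓; rating 4 ≥ 3 ✓ → eligible.
Life Insurance — service 126 days < 3 years (≈1095 days) ✗ → not eligible.
Dental Plan — status full-time ✓ (not excluded); service 126 days < 24 months (≈720 days) ✗ → not eligible.
Caregiver Leave — status full-time ✗ (requires seasonal or temporary) → not eligible.
401(k) Company Match — status full-time ✗ (requires seasonal or temporary) → not eligible.

Pet Insurance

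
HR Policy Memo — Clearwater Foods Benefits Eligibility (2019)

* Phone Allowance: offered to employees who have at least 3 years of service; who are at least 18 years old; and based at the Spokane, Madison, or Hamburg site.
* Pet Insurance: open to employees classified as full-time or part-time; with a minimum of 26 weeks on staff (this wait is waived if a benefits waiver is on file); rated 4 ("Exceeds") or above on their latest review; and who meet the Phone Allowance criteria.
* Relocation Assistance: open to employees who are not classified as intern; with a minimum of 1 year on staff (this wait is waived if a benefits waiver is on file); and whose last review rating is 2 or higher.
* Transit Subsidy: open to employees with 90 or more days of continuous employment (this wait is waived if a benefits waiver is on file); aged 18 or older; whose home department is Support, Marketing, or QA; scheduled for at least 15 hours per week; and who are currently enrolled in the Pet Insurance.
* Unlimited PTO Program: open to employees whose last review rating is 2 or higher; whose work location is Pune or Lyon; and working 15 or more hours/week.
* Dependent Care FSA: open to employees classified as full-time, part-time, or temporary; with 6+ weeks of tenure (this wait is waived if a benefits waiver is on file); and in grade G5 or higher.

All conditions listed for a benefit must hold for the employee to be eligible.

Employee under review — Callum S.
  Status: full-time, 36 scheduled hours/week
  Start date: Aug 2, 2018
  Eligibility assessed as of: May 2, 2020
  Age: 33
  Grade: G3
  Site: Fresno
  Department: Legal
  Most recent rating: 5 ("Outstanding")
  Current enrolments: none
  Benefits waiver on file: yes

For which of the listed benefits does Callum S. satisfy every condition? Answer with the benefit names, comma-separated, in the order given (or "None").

Service from Aug 2, 2018 to May 2, 2020: 639 days.
Phone Allowance — service 639 days < 3 years (≈1095 days) ✗ → not eligible.
Pet Insurance — status full-time ✓; benefits waiver on file ✓; rating 5 ≥ 4 ✓; not eligible for Phone Allowance ✗ → not eligible.
Relocation Assistance — status full-time ✓ (not excluded); benefits waiver on file ✓; rating 5 ≥ 2 ✓ → eligible.
Transit Subsidy — benefits waiver on file ✓; age 33 ≥ 18 ✓; dept Legal ✗ → not eligible.
Unlimited PTO Program — rating 5 ≥ 2 ✓; site Fresno ✗ (not Pune or Lyon) → not eligible.
Dependent Care FSA — status full-time ✓; benefits waiver on file ✓; grade G3 < G5 ✗ → not eligible.

Relocation Assistance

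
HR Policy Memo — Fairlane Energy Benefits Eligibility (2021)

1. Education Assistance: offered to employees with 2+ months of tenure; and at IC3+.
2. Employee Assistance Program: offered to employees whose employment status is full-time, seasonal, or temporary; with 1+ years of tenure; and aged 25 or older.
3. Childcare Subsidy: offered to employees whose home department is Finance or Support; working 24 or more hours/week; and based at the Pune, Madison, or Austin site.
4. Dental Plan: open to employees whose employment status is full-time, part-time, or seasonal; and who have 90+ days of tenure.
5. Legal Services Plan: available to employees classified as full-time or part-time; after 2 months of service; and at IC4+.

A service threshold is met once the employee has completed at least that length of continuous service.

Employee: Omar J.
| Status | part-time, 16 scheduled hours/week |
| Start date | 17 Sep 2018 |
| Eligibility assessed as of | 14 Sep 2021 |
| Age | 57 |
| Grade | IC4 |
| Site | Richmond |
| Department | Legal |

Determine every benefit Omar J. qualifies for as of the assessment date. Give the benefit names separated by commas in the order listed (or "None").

Education Assistance, Dental Plan, Legal Services Plan

Service from 17 Sep 2018 to 14 Sep 2021: 1093 days.
Education Assistance — service 1093 days ≥ 2 months (≈60 days) ✓; grade IC4 ≥ IC3 ✓ → eligible.
Employee Assistance Program — status part-time ✗ (requires full-time, seasonal, or temporary) → not eligible.
Childcare Subsidy — dept Legal ✗ → not eligible.
Dental Plan — status part-time ✓; service 1093 days ≥ 90 days ✓ → eligible.
Legal Services Plan — status part-time ✓; service 1093 days ≥ 2 months (≈60 days) ✓; grade IC4 ≥ IC4 ✓ → eligible.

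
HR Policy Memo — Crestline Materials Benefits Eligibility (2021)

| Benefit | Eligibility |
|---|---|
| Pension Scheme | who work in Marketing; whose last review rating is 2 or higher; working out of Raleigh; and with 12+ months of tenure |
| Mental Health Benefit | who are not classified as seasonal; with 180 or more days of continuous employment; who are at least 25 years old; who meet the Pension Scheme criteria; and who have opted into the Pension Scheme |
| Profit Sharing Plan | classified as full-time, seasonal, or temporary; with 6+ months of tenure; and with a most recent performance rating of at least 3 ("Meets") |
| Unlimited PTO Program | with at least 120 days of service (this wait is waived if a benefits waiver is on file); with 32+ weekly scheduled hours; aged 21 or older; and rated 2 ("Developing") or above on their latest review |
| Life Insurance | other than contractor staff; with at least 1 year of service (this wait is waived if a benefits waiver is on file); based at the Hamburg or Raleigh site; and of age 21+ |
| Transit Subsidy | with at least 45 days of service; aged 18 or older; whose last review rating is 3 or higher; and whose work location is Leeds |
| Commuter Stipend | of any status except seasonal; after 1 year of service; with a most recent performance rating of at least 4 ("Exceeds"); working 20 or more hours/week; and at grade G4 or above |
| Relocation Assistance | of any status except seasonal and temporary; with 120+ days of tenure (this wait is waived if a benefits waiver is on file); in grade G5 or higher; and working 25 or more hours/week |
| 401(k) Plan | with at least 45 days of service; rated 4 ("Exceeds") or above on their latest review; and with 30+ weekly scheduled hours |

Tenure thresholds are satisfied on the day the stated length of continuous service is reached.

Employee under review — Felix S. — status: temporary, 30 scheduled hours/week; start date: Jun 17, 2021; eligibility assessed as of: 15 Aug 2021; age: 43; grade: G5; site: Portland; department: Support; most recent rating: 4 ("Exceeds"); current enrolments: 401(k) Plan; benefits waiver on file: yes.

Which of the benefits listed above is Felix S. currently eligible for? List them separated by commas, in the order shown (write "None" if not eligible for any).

Service from Jun 17, 2021 to 15 Aug 2021: 59 days.
Pension Scheme — dept Support ✗ → not eligible.
Mental Health Benefit — status temporary ✓ (not excluded); service 59 days < 180 days ✗ → not eligible.
Profit Sharing Plan — status temporary ✓; service 59 days < 6 months (≈180 days) ✗ → not eligible.
Unlimited PTO Program — benefits waiver on file ✓; 30 hrs/wk < 32 ✗ → not eligible.
Life Insurance — status temporary ✓ (not excluded); benefits waiver on file ✓; site Portland ✗ (not Hamburg or Raleigh) → not eligible.
Transit Subsidy — service 59 days ≥ 45 days ✓; age 43 ≥ 18 ✓; rating 4 ≥ 3 ✓; site Portland ✗ (not Leeds) → not eligible.
Commuter Stipend — status temporary ✓ (not excluded); service 59 days < 1 year (≈365 days) ✗ → not eligible.
Relocation Assistance — status temporary ✗ (excluded) → not eligible.
401(k) Plan — service 59 days ≥ 45 days ✓; rating 4 ≥ 4 ✓; 30 hrs/wk ≥ 30 ✓ → eligible.

401(k) Plan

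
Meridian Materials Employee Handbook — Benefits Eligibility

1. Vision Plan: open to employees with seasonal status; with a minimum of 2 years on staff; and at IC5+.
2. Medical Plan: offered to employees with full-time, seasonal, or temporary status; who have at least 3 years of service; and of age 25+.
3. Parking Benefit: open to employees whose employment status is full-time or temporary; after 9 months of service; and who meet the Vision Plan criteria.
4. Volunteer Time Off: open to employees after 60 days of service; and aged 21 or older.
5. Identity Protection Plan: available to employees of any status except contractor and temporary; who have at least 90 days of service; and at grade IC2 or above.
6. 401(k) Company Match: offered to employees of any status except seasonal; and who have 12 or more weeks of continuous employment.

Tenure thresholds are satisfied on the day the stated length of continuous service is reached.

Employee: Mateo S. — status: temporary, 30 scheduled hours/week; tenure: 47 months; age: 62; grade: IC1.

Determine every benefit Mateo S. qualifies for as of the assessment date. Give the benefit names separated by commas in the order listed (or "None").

Medical Plan, Volunteer Time Off, 401(k) Company Match

Vision Plan — status temporary ✗ (requires seasonal) → not eligible.
Medical Plan — status temporary ✓; service 47 months ≥ 3 years (≈1095 days) ✓; age 62 ≥ 25 ✓ → eligible.
Parking Benefit — status temporary ✓; service 47 months ≥ 9 months ✓; not eligible for Vision Plan ✗ → not eligible.
Volunteer Time Off — service 47 months ≥ 60 days ✓; age 62 ≥ 21 ✓ → eligible.
Identity Protection Plan — status temporary ✗ (excluded) → not eligible.
401(k) Company Match — status temporary ✓ (not excluded); service 47 months ≥ 12 weeks (≈84 days) ✓ → eligible.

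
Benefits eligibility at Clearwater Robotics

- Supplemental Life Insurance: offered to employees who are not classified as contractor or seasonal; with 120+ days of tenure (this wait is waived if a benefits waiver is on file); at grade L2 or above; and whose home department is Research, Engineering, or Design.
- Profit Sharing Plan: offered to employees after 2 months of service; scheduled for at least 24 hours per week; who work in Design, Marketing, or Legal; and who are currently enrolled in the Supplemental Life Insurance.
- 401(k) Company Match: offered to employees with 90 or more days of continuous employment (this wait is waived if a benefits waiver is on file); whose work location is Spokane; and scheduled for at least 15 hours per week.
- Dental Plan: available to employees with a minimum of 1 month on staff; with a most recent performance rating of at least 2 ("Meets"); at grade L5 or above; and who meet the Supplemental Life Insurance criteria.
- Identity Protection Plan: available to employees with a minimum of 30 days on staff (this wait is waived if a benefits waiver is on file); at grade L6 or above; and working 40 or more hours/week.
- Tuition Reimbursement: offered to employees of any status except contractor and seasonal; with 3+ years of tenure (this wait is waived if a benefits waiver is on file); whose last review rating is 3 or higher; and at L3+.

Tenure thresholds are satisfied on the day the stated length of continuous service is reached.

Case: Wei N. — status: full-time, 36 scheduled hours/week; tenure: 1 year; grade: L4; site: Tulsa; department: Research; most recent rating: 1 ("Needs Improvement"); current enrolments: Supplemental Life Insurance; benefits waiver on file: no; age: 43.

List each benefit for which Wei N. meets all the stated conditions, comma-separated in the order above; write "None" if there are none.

Supplemental Life Insurance

Supplemental Life Insurance — status full-time ✓ (not excluded); no waiver, service 1 year ≥ 120 days ✓; grade L4 ≥ L2 ✓; dept Research ✓ → eligible.
Profit Sharing Plan — service 1 year ≥ 2 months (≈60 days) ✓; 36 hrs/wk ≥ 24 ✓; dept Research ✗ → not eligible.
401(k) Company Match — no waiver, service 1 year ≥ 90 days ✓; site Tulsa ✗ (not Spokane) → not eligible.
Dental Plan — service 1 year ≥ 1 month (≈30 days) ✓; rating 1 < 2 ✗ → not eligible.
Identity Protection Plan — no waiver, service 1 year ≥ 30 days ✓; grade L4 < L6 ✗ → not eligible.
Tuition Reimbursement — status full-time ✓ (not excluded); no waiver, service 1 year < 3 years ✗ → not eligible.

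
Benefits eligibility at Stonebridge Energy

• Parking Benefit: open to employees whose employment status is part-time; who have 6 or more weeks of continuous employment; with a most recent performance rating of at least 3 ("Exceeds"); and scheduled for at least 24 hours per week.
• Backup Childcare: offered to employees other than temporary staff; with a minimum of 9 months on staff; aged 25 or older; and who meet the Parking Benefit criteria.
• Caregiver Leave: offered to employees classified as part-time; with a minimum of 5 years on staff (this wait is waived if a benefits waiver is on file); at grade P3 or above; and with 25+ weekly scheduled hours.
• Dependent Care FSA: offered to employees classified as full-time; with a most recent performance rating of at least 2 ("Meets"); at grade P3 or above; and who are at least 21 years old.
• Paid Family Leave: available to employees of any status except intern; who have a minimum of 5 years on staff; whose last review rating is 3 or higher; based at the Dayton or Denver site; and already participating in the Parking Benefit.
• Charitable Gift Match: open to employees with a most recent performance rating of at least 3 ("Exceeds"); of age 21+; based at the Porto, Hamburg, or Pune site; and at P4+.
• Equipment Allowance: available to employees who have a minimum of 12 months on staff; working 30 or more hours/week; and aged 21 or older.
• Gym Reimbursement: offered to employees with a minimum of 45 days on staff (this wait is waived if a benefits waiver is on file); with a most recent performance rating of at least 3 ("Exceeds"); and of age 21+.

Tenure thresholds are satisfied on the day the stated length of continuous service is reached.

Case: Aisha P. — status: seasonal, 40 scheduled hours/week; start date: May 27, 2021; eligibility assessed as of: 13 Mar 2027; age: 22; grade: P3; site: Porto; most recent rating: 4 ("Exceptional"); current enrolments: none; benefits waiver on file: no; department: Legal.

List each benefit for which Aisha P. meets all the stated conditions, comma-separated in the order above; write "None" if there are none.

Equipment Allowance, Gym Reimbursement

Service from May 27, 2021 to 13 Mar 2027: 2116 days.
Parking Benefit — status seasonal ✗ (requires part-time) → not eligible.
Backup Childcare — status seasonal ✓ (not excluded); service 2116 days ≥ 9 months (≈270 days) ✓; age 22 < 25 ✗ → not eligible.
Caregiver Leave — status seasonal ✗ (requires part-time) → not eligible.
Dependent Care FSA — status seasonal ✗ (requires full-time) → not eligible.
Paid Family Leave — status seasonal ✓ (not excluded); service 2116 days ≥ 5 years (≈1825 days) ✓; rating 4 ≥ 3 ✓; site Porto ✗ (not Dayton or Denver) → not eligible.
Charitable Gift Match — rating 4 ≥ 3 ✓; age 22 ≥ 21 ✓; site Porto ✓; grade P3 < P4 ✗ → not eligible.
Equipment Allowance — service 2116 days ≥ 12 months (≈360 days) ✓; 40 hrs/wk ≥ 30 ✓; age 22 ≥ 21 ✓ → eligible.
Gym Reimbursement — no waiver, service 2116 days ≥ 45 days ✓; rating 4 ≥ 3 ✓; age 22 ≥ 21 ✓ → eligible.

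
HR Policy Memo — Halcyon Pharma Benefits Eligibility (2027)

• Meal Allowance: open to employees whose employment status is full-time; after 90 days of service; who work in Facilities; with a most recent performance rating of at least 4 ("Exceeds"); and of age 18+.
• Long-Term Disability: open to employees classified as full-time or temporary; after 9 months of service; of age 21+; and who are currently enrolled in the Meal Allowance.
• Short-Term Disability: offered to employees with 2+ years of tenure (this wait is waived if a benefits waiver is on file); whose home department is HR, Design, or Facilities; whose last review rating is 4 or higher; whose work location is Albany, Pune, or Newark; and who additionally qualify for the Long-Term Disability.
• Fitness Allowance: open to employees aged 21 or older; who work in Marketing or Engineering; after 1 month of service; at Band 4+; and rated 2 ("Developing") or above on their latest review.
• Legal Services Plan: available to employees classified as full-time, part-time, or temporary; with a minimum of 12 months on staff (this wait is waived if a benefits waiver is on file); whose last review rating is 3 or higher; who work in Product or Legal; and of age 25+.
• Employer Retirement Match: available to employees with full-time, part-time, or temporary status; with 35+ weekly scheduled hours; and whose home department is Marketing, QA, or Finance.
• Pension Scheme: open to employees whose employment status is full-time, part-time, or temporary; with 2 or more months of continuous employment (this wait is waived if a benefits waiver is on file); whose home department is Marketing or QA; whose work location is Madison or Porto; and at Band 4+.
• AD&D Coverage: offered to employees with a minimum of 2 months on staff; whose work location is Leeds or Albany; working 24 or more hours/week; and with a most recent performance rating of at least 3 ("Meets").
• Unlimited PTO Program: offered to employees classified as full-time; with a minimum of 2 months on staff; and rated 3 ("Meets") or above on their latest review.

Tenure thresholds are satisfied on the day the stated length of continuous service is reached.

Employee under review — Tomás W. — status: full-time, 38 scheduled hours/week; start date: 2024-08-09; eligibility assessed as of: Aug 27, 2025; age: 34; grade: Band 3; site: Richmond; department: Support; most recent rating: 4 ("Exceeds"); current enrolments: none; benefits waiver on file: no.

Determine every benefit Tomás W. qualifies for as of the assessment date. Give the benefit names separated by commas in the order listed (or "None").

Unlimited PTO Program

Service from 2024-08-09 to Aug 27, 2025: 383 days.
Meal Allowance — status full-time ✓; service 383 days ≥ 90 days ✓; dept Support ✗ → not eligible.
Long-Term Disability — status full-time ✓; service 383 days ≥ 9 months (≈270 days) ✓; age 34 ≥ 21 ✓; not enrolled in Meal Allowance ✗ → not eligible.
Short-Term Disability — no waiver, service 383 days < 2 years (≈730 days) ✗ → not eligible.
Fitness Allowance — age 34 ≥ 21 ✓; dept Support ✗ → not eligible.
Legal Services Plan — status full-time ✓; no waiver, service 383 days ≥ 12 months (≈360 days) ✓; rating 4 ≥ 3 ✓; dept Support ✗ → not eligible.
Employer Retirement Match — status full-time ✓; 38 hrs/wk ≥ 35 ✓; dept Support ✗ → not eligible.
Pension Scheme — status full-time ✓; no waiver, service 383 days ≥ 2 months (≈60 days) ✓; dept Support ✗ → not eligible.
AD&D Coverage — service 383 days ≥ 2 months (≈60 days) ✓; site Richmond ✗ (not Leeds or Albany) → not eligible.
Unlimited PTO Program — status full-time ✓; service 383 days ≥ 2 months (≈60 days) ✓; rating 4 ≥ 3 ✓ → eligible.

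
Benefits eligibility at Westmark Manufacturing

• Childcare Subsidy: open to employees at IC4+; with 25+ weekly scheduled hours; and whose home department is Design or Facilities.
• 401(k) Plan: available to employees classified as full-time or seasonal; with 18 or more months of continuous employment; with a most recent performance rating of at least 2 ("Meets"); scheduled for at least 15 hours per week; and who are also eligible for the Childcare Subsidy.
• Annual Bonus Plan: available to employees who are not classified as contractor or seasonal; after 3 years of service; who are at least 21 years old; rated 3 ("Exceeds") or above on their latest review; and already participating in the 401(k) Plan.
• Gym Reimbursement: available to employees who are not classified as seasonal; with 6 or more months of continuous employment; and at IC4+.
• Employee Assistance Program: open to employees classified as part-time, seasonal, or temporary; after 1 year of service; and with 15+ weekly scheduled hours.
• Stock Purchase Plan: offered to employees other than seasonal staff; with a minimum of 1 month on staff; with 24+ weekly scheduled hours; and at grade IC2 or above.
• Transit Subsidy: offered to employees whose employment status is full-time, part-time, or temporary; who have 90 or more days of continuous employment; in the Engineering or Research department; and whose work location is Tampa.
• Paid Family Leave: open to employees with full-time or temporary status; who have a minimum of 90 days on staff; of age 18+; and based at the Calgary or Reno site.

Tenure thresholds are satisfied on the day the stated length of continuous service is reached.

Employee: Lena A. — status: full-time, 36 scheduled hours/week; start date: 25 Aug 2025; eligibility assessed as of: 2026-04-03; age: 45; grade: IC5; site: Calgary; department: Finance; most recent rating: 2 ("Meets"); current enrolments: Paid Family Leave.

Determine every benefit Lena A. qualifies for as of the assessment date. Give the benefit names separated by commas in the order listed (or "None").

Service from 25 Aug 2025 to 2026-04-03: 221 days.
Childcare Subsidy — grade IC5 ≥ IC4 ✓; 36 hrs/wk ≥ 25 ✓; dept Finance ✗ → not eligible.
401(k) Plan — status full-time ✓; service 221 days < 18 months (≈540 days) ✗ → not eligible.
Annual Bonus Plan — status full-time ✓ (not excluded); service 221 days < 3 years (≈1095 days) ✗ → not eligible.
Gym Reimbursement — status full-time ✓ (not excluded); service 221 days ≥ 6 months (≈180 days) ✓; grade IC5 ≥ IC4 ✓ → eligible.
Employee Assistance Program — status full-time ✗ (requires part-time, seasonal, or temporary) → not eligible.
Stock Purchase Plan — status full-time ✓ (not excluded); service 221 days ≥ 1 month (≈30 days) ✓; 36 hrs/wk ≥ 24 ✓; grade IC5 ≥ IC2 ✓ → eligible.
Transit Subsidy — status full-time ✓; service 221 days ≥ 90 days ✓; dept Finance ✗ → not eligible.
Paid Family Leave — status full-time ✓; service 221 days ≥ 90 days ✓; age 45 ≥ 18 ✓; site Calgary ✓ → eligible.

Gym Reimbursement, Stock Purchase Plan, Paid Family Leave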